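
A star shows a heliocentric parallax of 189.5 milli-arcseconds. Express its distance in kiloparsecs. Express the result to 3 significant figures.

0.00528 kpc

p = 189.5 milli-arcseconds = 0.1895 arcsec.
d = 1/p = 1/0.1895 = 5.277 pc.
= 0.005277 kpc.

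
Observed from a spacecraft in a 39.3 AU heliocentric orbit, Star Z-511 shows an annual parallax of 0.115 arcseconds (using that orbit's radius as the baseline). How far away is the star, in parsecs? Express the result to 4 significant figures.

With baseline B (in AU) and parallax p (in arcsec), d = B/p parsecs.
d = 39.3 / 0.115 = 341.74 pc.

341.7 pc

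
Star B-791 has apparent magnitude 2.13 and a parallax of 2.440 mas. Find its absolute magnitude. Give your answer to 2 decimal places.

M = -5.93

d = 1/p = 1/0.002440″ = 409.84 pc.
m − M = 5 log₁₀(409.84) − 5 = 13.0631 − 5 = 8.0631.
M = m − (m − M) = 2.13 − 8.0631 = -5.93.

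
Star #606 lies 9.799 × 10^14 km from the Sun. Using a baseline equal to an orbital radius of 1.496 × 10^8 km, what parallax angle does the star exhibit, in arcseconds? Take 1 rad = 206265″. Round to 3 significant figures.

θ ≈ B/d = (1.496 × 10^8) / (9.799 × 10^14) = 1.5267 × 10^-7 rad.
In arcseconds: 1.5267 × 10^-7 × 206265 = 0.03149″.

0.0315 arcsec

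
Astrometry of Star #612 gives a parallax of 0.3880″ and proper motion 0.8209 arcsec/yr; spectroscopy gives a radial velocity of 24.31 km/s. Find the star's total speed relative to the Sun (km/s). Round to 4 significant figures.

d = 1/p = 1/0.3880″ = 2.5773 pc.
v_t = 4.740 μ d = 4.740 × 0.8209 × 2.5773 = 10.028 km/s.
v = √(v_r² + v_t²) = √(24.31² + 10.028²) = √691.537 = 26.297 km/s.

26.30 km/s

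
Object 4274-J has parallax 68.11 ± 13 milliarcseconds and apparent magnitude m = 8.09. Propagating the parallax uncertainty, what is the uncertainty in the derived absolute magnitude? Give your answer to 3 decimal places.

σ_M = 0.414 mag

M = m − 5 log₁₀ d + 5 = m + 5 log₁₀ p + 5, so ∂M/∂p = 5/(p ln 10).
σ_M = (5/ln 10) · (σ_p/p) = 2.1715 × 13/68.11 = 2.1715 × 0.19087 = 0.41447.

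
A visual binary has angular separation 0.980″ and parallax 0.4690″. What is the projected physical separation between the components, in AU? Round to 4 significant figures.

d = 1/p = 1/0.4690″ = 2.1322 pc.
At distance d (pc), an angle of θ arcsec spans θ·d AU: s = 0.980 × 2.1322 = 2.0896 AU.

2.090 AU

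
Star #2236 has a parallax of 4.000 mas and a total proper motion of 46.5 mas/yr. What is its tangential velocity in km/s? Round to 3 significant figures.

55.1 km/s

d = 1/p = 1/0.004000″ = 250 pc.
μ = 46.5 mas/yr = 0.0465 ″/yr.
v_t = 4.74 × μ × d = 4.74 × 0.0465 × 250 = 55.103 km/s.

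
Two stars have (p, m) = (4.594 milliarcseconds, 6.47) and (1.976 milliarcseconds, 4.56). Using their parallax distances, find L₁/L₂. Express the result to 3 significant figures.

L₁/L₂ = 0.0319

d₁ = 1/p₁ = 1/0.004594″ = 217.68 pc; d₂ = 1/p₂ = 1/0.001976″ = 506.07 pc.
M₁ = m₁ − 5 log₁₀ d₁ + 5 = 6.47 − 11.6891 + 5 = -0.2191.
M₂ = 4.56 − 13.5211 + 5 = -3.9611.
L₁/L₂ = 10^(0.4(M₂ − M₁)) = 10^(0.4 × (-3.7420)) = 10^(-1.49680) = 0.031857.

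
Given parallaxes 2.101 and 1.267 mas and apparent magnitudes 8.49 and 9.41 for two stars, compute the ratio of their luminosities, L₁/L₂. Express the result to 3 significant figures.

L₁/L₂ = 0.849

d₁ = 1/p₁ = 1/0.002101″ = 475.96 pc; d₂ = 1/p₂ = 1/0.001267″ = 789.27 pc.
M₁ = m₁ − 5 log₁₀ d₁ + 5 = 8.49 − 13.3879 + 5 = 0.1021.
M₂ = 9.41 − 14.4861 + 5 = -0.0761.
L₁/L₂ = 10^(0.4(M₂ − M₁)) = 10^(0.4 × (-0.1782)) = 10^(-0.07128) = 0.84863.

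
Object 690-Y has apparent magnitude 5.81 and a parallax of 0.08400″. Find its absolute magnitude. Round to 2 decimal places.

d = 1/p = 1/0.08400″ = 11.905 pc.
m − M = 5 log₁₀(11.905) − 5 = 5.3786 − 5 = 0.3786.
M = m − (m − M) = 5.81 − 0.3786 = 5.43.

M = 5.43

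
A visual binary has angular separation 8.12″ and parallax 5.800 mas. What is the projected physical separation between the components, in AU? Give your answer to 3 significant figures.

1400 AU

d = 1/p = 1/0.005800″ = 172.41 pc.
At distance d (pc), an angle of θ arcsec spans θ·d AU: s = 8.12 × 172.41 = 1400 AU.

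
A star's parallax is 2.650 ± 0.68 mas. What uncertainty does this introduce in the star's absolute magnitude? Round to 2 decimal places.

σ_M = 0.56 mag

M = m − 5 log₁₀ d + 5 = m + 5 log₁₀ p + 5, so ∂M/∂p = 5/(p ln 10).
σ_M = (5/ln 10) · (σ_p/p) = 2.1715 × 0.68/2.650 = 2.1715 × 0.2566 = 0.55721.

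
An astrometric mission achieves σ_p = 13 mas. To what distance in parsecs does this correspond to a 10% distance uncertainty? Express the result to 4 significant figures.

σ_d/d = σ_p/p, so the condition is σ_p/p ≤ 0.10, i.e. p ≥ σ_p/0.10.
p_min = 13/0.10 = 130 mas = 0.13 arcsec.
d_max = 1/p_min = 1/0.13 = 7.6923 pc.

7.692 pc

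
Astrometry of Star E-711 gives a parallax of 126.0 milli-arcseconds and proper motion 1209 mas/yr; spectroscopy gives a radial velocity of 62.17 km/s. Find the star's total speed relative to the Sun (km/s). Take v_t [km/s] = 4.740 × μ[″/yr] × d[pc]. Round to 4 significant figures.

d = 1/p = 1/0.1260″ = 7.9365 pc.
μ = 1209 mas/yr = 1.209 ″/yr.
v_t = 4.740 μ d = 4.740 × 1.209 × 7.9365 = 45.481 km/s.
v = √(v_r² + v_t²) = √(62.17² + 45.481²) = √5933.63 = 77.03 km/s.

77.03 km/s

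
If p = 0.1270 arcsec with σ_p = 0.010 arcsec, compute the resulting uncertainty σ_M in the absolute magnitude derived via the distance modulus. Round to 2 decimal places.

M = m − 5 log₁₀ d + 5 = m + 5 log₁₀ p + 5, so ∂M/∂p = 5/(p ln 10).
σ_M = (5/ln 10) · (σ_p/p) = 2.1715 × 0.010/0.1270 = 2.1715 × 0.07874 = 0.17098.

σ_M = 0.17 mag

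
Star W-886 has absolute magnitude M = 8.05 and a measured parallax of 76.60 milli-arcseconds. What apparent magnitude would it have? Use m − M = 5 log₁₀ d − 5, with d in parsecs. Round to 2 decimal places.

m = 8.63

d = 1/p = 1/0.07660″ = 13.055 pc.
m − M = 5 log₁₀ d − 5 = 5 log₁₀(13.055) − 5 = 5.5789 − 5 = 0.5789.
m = M + (m − M) = 8.05 + 0.5789 = 8.63.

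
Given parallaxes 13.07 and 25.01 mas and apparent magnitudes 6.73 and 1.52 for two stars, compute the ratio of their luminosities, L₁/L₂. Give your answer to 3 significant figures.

d₁ = 1/p₁ = 1/0.01307″ = 76.511 pc; d₂ = 1/p₂ = 1/0.02501″ = 39.984 pc.
M₁ = m₁ − 5 log₁₀ d₁ + 5 = 6.73 − 9.4186 + 5 = 2.3114.
M₂ = 1.52 − 8.0094 + 5 = -1.4894.
L₁/L₂ = 10^(0.4(M₂ − M₁)) = 10^(0.4 × (-3.8008)) = 10^(-1.52032) = 0.030177.

L₁/L₂ = 0.0302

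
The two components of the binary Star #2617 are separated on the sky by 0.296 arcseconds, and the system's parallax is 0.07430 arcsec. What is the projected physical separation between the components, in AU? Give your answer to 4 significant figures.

3.984 AU

d = 1/p = 1/0.07430″ = 13.459 pc.
At distance d (pc), an angle of θ arcsec spans θ·d AU: s = 0.296 × 13.459 = 3.9839 AU.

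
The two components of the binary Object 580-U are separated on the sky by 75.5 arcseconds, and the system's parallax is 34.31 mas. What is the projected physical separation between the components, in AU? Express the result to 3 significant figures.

d = 1/p = 1/0.03431″ = 29.146 pc.
At distance d (pc), an angle of θ arcsec spans θ·d AU: s = 75.5 × 29.146 = 2200.5 AU.

2200 AU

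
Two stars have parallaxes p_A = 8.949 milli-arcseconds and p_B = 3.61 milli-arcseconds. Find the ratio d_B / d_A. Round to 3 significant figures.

Since d = 1/p, d_B/d_A = p_A/p_B.
= 8.949 / 3.61 = 2.4789.

2.48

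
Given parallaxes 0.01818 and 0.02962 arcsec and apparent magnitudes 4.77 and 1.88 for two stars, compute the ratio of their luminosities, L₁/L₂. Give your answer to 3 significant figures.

d₁ = 1/p₁ = 1/0.01818″ = 55.006 pc; d₂ = 1/p₂ = 1/0.02962″ = 33.761 pc.
M₁ = m₁ − 5 log₁₀ d₁ + 5 = 4.77 − 8.7021 + 5 = 1.0679.
M₂ = 1.88 − 7.6421 + 5 = -0.7621.
L₁/L₂ = 10^(0.4(M₂ − M₁)) = 10^(0.4 × (-1.8300)) = 10^(-0.73200) = 0.18535.

L₁/L₂ = 0.185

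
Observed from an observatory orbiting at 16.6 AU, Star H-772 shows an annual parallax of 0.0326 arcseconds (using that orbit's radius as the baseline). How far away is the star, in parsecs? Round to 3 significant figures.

509 pc

With baseline B (in AU) and parallax p (in arcsec), d = B/p parsecs.
d = 16.6 / 0.0326 = 509.2 pc.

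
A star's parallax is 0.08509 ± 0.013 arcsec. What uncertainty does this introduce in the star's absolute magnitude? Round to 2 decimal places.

M = m − 5 log₁₀ d + 5 = m + 5 log₁₀ p + 5, so ∂M/∂p = 5/(p ln 10).
σ_M = (5/ln 10) · (σ_p/p) = 2.1715 × 0.013/0.08509 = 2.1715 × 0.15278 = 0.33176.

σ_M = 0.33 mag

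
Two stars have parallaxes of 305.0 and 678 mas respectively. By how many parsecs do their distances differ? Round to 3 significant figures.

1.80 pc

d_A = 1/0.3050″ = 3.2787 pc; d_B = 1/0.6780″ = 1.4749 pc.
|d_B − d_A| = |1.4749 − 3.2787| = 1.8038 pc.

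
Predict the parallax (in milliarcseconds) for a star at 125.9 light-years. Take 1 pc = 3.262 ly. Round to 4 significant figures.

25.91 mas

d = 125.9 ly ÷ 3.262 = 38.596 pc.
p = 1/d = 1/38.596 = 0.025909 arcsec.
= 0.025909 × 1000 = 25.909 mas.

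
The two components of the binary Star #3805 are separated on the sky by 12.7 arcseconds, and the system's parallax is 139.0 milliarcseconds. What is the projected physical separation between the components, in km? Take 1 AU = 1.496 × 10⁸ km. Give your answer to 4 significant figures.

1.367 × 10^10 km

d = 1/p = 1/0.1390″ = 7.1942 pc.
At distance d (pc), an angle of θ arcsec spans θ·d AU: s = 12.7 × 7.1942 = 91.366 AU.
= 91.366 × 1.496 × 10⁸ km = 1.3668 × 10^10 km.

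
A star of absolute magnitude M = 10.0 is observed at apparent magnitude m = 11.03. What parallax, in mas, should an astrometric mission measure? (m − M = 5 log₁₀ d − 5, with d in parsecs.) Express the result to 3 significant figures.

62.2 mas

m − M = 11.03 − 10.0 = 1.03.
d = 10^((m−M)/5 + 1) = 10^1.206 = 16.069 pc.
p = 1/d = 1/16.069 = 0.062232 arcsec = 62.232 mas.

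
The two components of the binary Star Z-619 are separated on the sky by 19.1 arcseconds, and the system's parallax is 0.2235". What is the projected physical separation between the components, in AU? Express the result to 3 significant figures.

85.5 AU

d = 1/p = 1/0.2235″ = 4.4743 pc.
At distance d (pc), an angle of θ arcsec spans θ·d AU: s = 19.1 × 4.4743 = 85.459 AU.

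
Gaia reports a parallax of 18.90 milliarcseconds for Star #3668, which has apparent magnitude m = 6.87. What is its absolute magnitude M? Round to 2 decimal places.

M = 3.25

d = 1/p = 1/0.01890″ = 52.91 pc.
m − M = 5 log₁₀(52.91) − 5 = 8.6177 − 5 = 3.6177.
M = m − (m − M) = 6.87 − 3.6177 = 3.25.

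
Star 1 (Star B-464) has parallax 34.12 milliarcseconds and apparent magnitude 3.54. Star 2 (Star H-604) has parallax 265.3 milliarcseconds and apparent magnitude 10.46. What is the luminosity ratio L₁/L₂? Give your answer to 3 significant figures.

L₁/L₂ = 35400

d₁ = 1/p₁ = 1/0.03412″ = 29.308 pc; d₂ = 1/p₂ = 1/0.2653″ = 3.7693 pc.
M₁ = m₁ − 5 log₁₀ d₁ + 5 = 3.54 − 7.3349 + 5 = 1.2051.
M₂ = 10.46 − 2.8813 + 5 = 12.5787.
L₁/L₂ = 10^(0.4(M₂ − M₁)) = 10^(0.4 × 11.3736) = 10^4.54944 = 35436.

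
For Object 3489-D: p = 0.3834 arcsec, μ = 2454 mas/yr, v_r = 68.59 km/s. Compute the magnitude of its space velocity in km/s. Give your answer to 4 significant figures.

d = 1/p = 1/0.3834″ = 2.6082 pc.
μ = 2454 mas/yr = 2.454 ″/yr.
v_t = 4.740 μ d = 4.740 × 2.454 × 2.6082 = 30.338 km/s.
v = √(v_r² + v_t²) = √(68.59² + 30.338²) = √5624.98 = 75 km/s.

75.00 km/s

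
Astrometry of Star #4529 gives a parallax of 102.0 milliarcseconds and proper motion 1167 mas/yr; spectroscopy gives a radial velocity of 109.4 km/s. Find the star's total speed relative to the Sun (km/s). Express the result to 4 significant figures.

122.1 km/s

d = 1/p = 1/0.1020″ = 9.8039 pc.
μ = 1167 mas/yr = 1.167 ″/yr.
v_t = 4.740 μ d = 4.740 × 1.167 × 9.8039 = 54.231 km/s.
v = √(v_r² + v_t²) = √(109.4² + 54.231²) = √14909.4 = 122.1 km/s.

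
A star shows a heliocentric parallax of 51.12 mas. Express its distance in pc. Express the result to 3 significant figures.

p = 51.12 mas = 0.05112 arcsec.
d = 1/p = 1/0.05112 = 19.562 pc.

19.6 pc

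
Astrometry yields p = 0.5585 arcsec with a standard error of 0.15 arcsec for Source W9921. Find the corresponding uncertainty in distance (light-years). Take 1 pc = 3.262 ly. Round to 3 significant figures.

d = 1/p, so σ_d = σ_p / p².
σ_d = 0.150 / (0.5585)² = 0.150 / 0.31192 = 0.48089 pc = 0.48089 × 3.262 ly = 1.5687 ly.

1.57 ly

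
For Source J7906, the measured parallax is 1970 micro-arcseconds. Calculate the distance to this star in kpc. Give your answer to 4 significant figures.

p = 1970 micro-arcseconds = 0.001970 arcsec.
d = 1/p = 1/0.001970 = 507.61 pc.
= 0.50761 kpc.

0.5076 kpc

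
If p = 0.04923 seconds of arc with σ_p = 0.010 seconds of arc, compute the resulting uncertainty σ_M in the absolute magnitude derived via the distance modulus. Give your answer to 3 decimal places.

σ_M = 0.441 mag

M = m − 5 log₁₀ d + 5 = m + 5 log₁₀ p + 5, so ∂M/∂p = 5/(p ln 10).
σ_M = (5/ln 10) · (σ_p/p) = 2.1715 × 0.010/0.04923 = 2.1715 × 0.20313 = 0.4411.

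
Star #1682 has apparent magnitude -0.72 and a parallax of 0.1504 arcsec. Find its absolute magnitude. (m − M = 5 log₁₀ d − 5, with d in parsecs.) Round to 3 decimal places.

M = 0.166

d = 1/p = 1/0.1504″ = 6.6489 pc.
m − M = 5 log₁₀(6.6489) − 5 = 4.1137 − 5 = -0.8863.
M = m − (m − M) = -0.72 − (-0.8863) = 0.166.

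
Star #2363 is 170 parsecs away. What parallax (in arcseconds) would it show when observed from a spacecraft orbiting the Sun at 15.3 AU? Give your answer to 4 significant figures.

p (arcsec) = B (AU) / d (pc).
p = 15.3 / 170 = 0.09 arcsec.

0.09000 arcsec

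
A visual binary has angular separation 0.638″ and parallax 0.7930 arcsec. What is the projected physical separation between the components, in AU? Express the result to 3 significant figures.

0.805 AU

d = 1/p = 1/0.7930″ = 1.261 pc.
At distance d (pc), an angle of θ arcsec spans θ·d AU: s = 0.638 × 1.261 = 0.80452 AU.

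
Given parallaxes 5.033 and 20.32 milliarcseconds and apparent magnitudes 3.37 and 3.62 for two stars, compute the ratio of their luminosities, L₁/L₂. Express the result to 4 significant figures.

d₁ = 1/p₁ = 1/0.005033″ = 198.69 pc; d₂ = 1/p₂ = 1/0.02032″ = 49.213 pc.
M₁ = m₁ − 5 log₁₀ d₁ + 5 = 3.37 − 11.4909 + 5 = -3.1209.
M₂ = 3.62 − 8.4604 + 5 = 0.1596.
L₁/L₂ = 10^(0.4(M₂ − M₁)) = 10^(0.4 × 3.2805) = 10^1.31220 = 20.521.

L₁/L₂ = 20.52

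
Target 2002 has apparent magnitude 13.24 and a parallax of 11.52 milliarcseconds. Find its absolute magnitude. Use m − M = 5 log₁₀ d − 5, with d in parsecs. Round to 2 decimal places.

M = 8.55

d = 1/p = 1/0.01152″ = 86.806 pc.
m − M = 5 log₁₀(86.806) − 5 = 9.6927 − 5 = 4.6927.
M = m − (m − M) = 13.24 − 4.6927 = 8.55.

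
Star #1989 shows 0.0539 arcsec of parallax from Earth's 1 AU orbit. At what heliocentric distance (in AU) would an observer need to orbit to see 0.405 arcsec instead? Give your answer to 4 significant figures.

7.514 AU

Parallax scales linearly with baseline: p ∝ B, so B = p_target / p_Earth × 1 AU.
B = 0.405 / 0.0539 = 7.5139 AU.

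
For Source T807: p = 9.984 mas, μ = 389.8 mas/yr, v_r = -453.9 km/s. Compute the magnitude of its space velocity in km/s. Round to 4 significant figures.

490.2 km/s

d = 1/p = 1/0.009984″ = 100.16 pc.
μ = 389.8 mas/yr = 0.3898 ″/yr.
v_t = 4.740 μ d = 4.740 × 0.3898 × 100.16 = 185.06 km/s.
v = √(v_r² + v_t²) = √((-453.9)² + 185.06²) = √240272 = 490.18 km/s.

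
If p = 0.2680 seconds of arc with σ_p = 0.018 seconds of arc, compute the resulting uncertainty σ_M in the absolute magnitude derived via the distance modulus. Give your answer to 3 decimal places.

σ_M = 0.146 mag

M = m − 5 log₁₀ d + 5 = m + 5 log₁₀ p + 5, so ∂M/∂p = 5/(p ln 10).
σ_M = (5/ln 10) · (σ_p/p) = 2.1715 × 0.018/0.2680 = 2.1715 × 0.067164 = 0.14585.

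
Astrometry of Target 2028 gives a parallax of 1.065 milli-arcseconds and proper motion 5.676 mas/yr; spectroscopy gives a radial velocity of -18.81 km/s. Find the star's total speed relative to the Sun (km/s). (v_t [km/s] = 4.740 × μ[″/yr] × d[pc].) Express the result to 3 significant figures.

31.5 km/s

d = 1/p = 1/0.001065″ = 938.97 pc.
μ = 5.676 mas/yr = 0.005676 ″/yr.
v_t = 4.740 μ d = 4.740 × 0.005676 × 938.97 = 25.262 km/s.
v = √(v_r² + v_t²) = √((-18.81)² + 25.262²) = √991.985 = 31.496 km/s.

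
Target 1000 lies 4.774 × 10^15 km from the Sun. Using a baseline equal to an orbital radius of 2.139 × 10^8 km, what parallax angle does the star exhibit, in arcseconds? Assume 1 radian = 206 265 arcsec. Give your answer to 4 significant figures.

θ ≈ B/d = (2.139 × 10^8) / (4.774 × 10^15) = 4.4805 × 10^-8 rad.
In arcseconds: 4.4805 × 10^-8 × 206265 = 0.0092417″.

0.009242 arcsec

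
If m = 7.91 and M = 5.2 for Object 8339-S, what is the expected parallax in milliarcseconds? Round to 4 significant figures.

m − M = 7.91 − 5.2 = 2.71.
d = 10^((m−M)/5 + 1) = 10^1.542 = 34.834 pc.
p = 1/d = 1/34.834 = 0.028708 arcsec = 28.708 mas.

28.71 mas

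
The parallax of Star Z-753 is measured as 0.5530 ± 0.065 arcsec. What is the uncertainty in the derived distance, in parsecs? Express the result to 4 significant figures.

d = 1/p, so σ_d = σ_p / p².
σ_d = 0.0650 / (0.5530)² = 0.0650 / 0.30581 = 0.21255 pc.

0.2126 pc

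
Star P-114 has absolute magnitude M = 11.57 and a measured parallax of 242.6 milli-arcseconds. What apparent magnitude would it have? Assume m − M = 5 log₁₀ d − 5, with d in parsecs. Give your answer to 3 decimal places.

m = 9.646

d = 1/p = 1/0.2426″ = 4.122 pc.
m − M = 5 log₁₀ d − 5 = 5 log₁₀(4.122) − 5 = 3.0755 − 5 = -1.9245.
m = M + (m − M) = 11.57 + (-1.9245) = 9.646.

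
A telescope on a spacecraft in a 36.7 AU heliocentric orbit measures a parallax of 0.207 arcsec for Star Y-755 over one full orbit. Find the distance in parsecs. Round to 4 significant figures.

With baseline B (in AU) and parallax p (in arcsec), d = B/p parsecs.
d = 36.7 / 0.207 = 177.29 pc.

177.3 pc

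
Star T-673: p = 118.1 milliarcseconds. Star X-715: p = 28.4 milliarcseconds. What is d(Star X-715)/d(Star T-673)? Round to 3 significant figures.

Since d = 1/p, d_B/d_A = p_A/p_B.
= 118.1 / 28.4 = 4.1585.

4.16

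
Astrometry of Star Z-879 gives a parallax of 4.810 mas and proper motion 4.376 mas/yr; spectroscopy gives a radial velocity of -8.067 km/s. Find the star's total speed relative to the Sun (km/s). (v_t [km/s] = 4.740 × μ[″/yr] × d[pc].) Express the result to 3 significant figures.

9.15 km/s

d = 1/p = 1/0.004810″ = 207.9 pc.
μ = 4.376 mas/yr = 0.004376 ″/yr.
v_t = 4.740 μ d = 4.740 × 0.004376 × 207.9 = 4.3123 km/s.
v = √(v_r² + v_t²) = √((-8.067)² + 4.3123²) = √83.6724 = 9.1473 km/s.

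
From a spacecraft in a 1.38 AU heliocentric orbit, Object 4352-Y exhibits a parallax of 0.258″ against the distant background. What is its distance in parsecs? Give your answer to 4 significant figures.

5.349 pc

With baseline B (in AU) and parallax p (in arcsec), d = B/p parsecs.
d = 1.38 / 0.258 = 5.3488 pc.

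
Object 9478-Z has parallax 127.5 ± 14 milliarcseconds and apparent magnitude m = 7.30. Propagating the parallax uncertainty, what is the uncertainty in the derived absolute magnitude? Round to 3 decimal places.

M = m − 5 log₁₀ d + 5 = m + 5 log₁₀ p + 5, so ∂M/∂p = 5/(p ln 10).
σ_M = (5/ln 10) · (σ_p/p) = 2.1715 × 14/127.5 = 2.1715 × 0.1098 = 0.23843.

σ_M = 0.238 mag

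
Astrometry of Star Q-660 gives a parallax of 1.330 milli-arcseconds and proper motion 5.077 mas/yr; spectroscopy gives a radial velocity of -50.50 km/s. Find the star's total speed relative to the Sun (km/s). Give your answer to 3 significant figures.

d = 1/p = 1/0.001330″ = 751.88 pc.
μ = 5.077 mas/yr = 0.005077 ″/yr.
v_t = 4.740 μ d = 4.740 × 0.005077 × 751.88 = 18.094 km/s.
v = √(v_r² + v_t²) = √((-50.50)² + 18.094²) = √2877.64 = 53.644 km/s.

53.6 km/s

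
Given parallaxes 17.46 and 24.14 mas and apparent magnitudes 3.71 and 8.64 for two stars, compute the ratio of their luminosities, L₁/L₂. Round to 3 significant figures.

L₁/L₂ = 179

d₁ = 1/p₁ = 1/0.01746″ = 57.274 pc; d₂ = 1/p₂ = 1/0.02414″ = 41.425 pc.
M₁ = m₁ − 5 log₁₀ d₁ + 5 = 3.71 − 8.7898 + 5 = -0.0798.
M₂ = 8.64 − 8.0863 + 5 = 5.5537.
L₁/L₂ = 10^(0.4(M₂ − M₁)) = 10^(0.4 × 5.6335) = 10^2.25340 = 179.23.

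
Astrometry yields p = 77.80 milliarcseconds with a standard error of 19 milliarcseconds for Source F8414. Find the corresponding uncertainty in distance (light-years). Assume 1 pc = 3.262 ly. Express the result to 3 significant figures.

d = 1/p, so σ_d = σ_p / p².
σ_d = 0.0190 / (0.07780)² = 0.0190 / 0.0060528 = 3.139 pc = 3.139 × 3.262 ly = 10.239 ly.

10.2 ly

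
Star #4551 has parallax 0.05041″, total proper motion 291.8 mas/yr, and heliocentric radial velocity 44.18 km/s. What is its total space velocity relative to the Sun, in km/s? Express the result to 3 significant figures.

d = 1/p = 1/0.05041″ = 19.837 pc.
μ = 291.8 mas/yr = 0.2918 ″/yr.
v_t = 4.740 μ d = 4.740 × 0.2918 × 19.837 = 27.437 km/s.
v = √(v_r² + v_t²) = √(44.18² + 27.437²) = √2704.66 = 52.006 km/s.

52.0 km/s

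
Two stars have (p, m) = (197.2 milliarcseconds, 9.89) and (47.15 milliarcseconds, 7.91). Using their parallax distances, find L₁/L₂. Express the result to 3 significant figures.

d₁ = 1/p₁ = 1/0.1972″ = 5.071 pc; d₂ = 1/p₂ = 1/0.04715″ = 21.209 pc.
M₁ = m₁ − 5 log₁₀ d₁ + 5 = 9.89 − 3.5255 + 5 = 11.3645.
M₂ = 7.91 − 6.6326 + 5 = 6.2774.
L₁/L₂ = 10^(0.4(M₂ − M₁)) = 10^(0.4 × (-5.0871)) = 10^(-2.03484) = 0.0092291.

L₁/L₂ = 0.00923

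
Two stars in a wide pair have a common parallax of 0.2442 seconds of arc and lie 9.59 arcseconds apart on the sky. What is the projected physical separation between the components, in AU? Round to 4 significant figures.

39.27 AU

d = 1/p = 1/0.2442″ = 4.095 pc.
At distance d (pc), an angle of θ arcsec spans θ·d AU: s = 9.59 × 4.095 = 39.271 AU.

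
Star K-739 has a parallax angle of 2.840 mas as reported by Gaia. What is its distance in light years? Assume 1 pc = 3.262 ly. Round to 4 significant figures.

1149 light years

p = 2.840 mas = 0.002840 arcsec.
d = 1/p = 1/0.002840 = 352.11 pc.
In light-years: 352.11 × 3.262 = 1148.6 ly.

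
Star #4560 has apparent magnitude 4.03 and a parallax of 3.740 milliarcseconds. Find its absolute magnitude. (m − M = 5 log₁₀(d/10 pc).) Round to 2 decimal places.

M = -3.11

d = 1/p = 1/0.003740″ = 267.38 pc.
m − M = 5 log₁₀(267.38) − 5 = 12.1356 − 5 = 7.1356.
M = m − (m − M) = 4.03 − 7.1356 = -3.11.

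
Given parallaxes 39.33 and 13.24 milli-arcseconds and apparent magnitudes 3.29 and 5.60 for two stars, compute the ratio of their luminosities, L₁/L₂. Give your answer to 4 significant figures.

d₁ = 1/p₁ = 1/0.03933″ = 25.426 pc; d₂ = 1/p₂ = 1/0.01324″ = 75.529 pc.
M₁ = m₁ − 5 log₁₀ d₁ + 5 = 3.29 − 7.0264 + 5 = 1.2636.
M₂ = 5.60 − 9.3906 + 5 = 1.2094.
L₁/L₂ = 10^(0.4(M₂ − M₁)) = 10^(0.4 × (-0.0542)) = 10^(-0.02168) = 0.95131.

L₁/L₂ = 0.9513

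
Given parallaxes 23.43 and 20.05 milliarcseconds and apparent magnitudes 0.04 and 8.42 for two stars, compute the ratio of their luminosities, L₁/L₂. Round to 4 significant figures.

L₁/L₂ = 1647

d₁ = 1/p₁ = 1/0.02343″ = 42.68 pc; d₂ = 1/p₂ = 1/0.02005″ = 49.875 pc.
M₁ = m₁ − 5 log₁₀ d₁ + 5 = 0.04 − 8.1511 + 5 = -3.1111.
M₂ = 8.42 − 8.4894 + 5 = 4.9306.
L₁/L₂ = 10^(0.4(M₂ − M₁)) = 10^(0.4 × 8.0417) = 10^3.21668 = 1646.9.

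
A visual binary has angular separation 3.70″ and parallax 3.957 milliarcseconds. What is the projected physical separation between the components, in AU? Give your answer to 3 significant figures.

935 AU

d = 1/p = 1/0.003957″ = 252.72 pc.
At distance d (pc), an angle of θ arcsec spans θ·d AU: s = 3.70 × 252.72 = 935.06 AU.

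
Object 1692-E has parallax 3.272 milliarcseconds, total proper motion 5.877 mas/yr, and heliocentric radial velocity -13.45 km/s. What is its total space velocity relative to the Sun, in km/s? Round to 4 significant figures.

d = 1/p = 1/0.003272″ = 305.62 pc.
μ = 5.877 mas/yr = 0.005877 ″/yr.
v_t = 4.740 μ d = 4.740 × 0.005877 × 305.62 = 8.5137 km/s.
v = √(v_r² + v_t²) = √((-13.45)² + 8.5137²) = √253.386 = 15.918 km/s.

15.92 km/s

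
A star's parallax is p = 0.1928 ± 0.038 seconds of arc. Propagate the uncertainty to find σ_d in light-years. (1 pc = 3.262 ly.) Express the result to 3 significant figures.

3.33 ly

d = 1/p, so σ_d = σ_p / p².
σ_d = 0.0380 / (0.1928)² = 0.0380 / 0.037172 = 1.0223 pc = 1.0223 × 3.262 ly = 3.3347 ly.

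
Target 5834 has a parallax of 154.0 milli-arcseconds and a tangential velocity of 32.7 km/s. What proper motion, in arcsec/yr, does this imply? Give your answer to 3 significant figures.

1.06 arcsec/yr

d = 1/p = 1/0.1540″ = 6.4935 pc.
μ = v_t / (4.74 d) = 32.7 / (4.74 × 6.4935) = 32.7 / 30.779 = 1.0624 ″/yr.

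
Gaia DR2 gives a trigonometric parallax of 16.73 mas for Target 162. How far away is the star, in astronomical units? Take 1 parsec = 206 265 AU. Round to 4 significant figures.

1.233 × 10^7 AU

p = 16.73 mas = 0.01673 arcsec.
d = 1/p = 1/0.01673 = 59.773 pc.
In AU: 59.773 × 206265 = 1.2329 × 10^7 AU.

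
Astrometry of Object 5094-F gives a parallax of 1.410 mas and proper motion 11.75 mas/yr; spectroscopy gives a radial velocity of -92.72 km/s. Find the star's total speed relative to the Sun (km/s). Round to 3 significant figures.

101 km/s

d = 1/p = 1/0.001410″ = 709.22 pc.
μ = 11.75 mas/yr = 0.01175 ″/yr.
v_t = 4.740 μ d = 4.740 × 0.01175 × 709.22 = 39.5 km/s.
v = √(v_r² + v_t²) = √((-92.72)² + 39.5²) = √10157.2 = 100.78 km/s.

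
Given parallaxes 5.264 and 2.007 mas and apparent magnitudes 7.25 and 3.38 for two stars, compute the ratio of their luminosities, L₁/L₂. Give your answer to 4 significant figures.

d₁ = 1/p₁ = 1/0.005264″ = 189.97 pc; d₂ = 1/p₂ = 1/0.002007″ = 498.26 pc.
M₁ = m₁ − 5 log₁₀ d₁ + 5 = 7.25 − 11.3934 + 5 = 0.8566.
M₂ = 3.38 − 13.4873 + 5 = -5.1073.
L₁/L₂ = 10^(0.4(M₂ − M₁)) = 10^(0.4 × (-5.9639)) = 10^(-2.38556) = 0.0041157.

L₁/L₂ = 0.004116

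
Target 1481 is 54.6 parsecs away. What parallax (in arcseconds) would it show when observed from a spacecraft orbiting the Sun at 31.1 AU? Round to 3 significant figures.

p (arcsec) = B (AU) / d (pc).
p = 31.1 / 54.6 = 0.5696 arcsec.

0.570 arcsec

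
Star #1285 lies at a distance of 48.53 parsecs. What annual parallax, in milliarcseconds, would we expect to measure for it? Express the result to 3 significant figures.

20.6 mas

p = 1/d = 1/48.53 = 0.020606 arcsec.
= 0.020606 × 1000 = 20.606 mas.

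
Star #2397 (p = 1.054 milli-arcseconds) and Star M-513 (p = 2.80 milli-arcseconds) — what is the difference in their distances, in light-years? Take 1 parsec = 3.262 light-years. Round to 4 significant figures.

d_A = 1/0.001054″ = 948.77 pc; d_B = 1/0.002800″ = 357.14 pc.
|d_B − d_A| = |357.14 − 948.77| = 591.63 pc = 591.63 × 3.262 ly = 1929.9 ly.

1930 ly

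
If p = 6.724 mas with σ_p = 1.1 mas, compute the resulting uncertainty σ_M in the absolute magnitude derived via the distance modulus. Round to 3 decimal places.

M = m − 5 log₁₀ d + 5 = m + 5 log₁₀ p + 5, so ∂M/∂p = 5/(p ln 10).
σ_M = (5/ln 10) · (σ_p/p) = 2.1715 × 1.1/6.724 = 2.1715 × 0.16359 = 0.35524.

σ_M = 0.355 mag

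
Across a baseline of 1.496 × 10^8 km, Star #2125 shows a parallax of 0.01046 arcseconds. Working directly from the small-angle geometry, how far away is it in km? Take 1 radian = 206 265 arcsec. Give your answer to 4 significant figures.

θ = 0.01046″ = 0.01046/206265 = 5.0711 × 10^-8 rad.
d = B/θ = (1.496 × 10^8) / (5.0711 × 10^-8) = 2.9501 × 10^15 km.

2.950 × 10^15 km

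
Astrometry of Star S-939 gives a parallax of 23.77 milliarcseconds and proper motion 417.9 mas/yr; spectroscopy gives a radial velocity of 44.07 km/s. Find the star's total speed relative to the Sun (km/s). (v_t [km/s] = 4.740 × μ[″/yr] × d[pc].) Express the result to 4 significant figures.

d = 1/p = 1/0.02377″ = 42.07 pc.
μ = 417.9 mas/yr = 0.4179 ″/yr.
v_t = 4.740 μ d = 4.740 × 0.4179 × 42.07 = 83.334 km/s.
v = √(v_r² + v_t²) = √(44.07² + 83.334²) = √8886.72 = 94.269 km/s.

94.27 km/s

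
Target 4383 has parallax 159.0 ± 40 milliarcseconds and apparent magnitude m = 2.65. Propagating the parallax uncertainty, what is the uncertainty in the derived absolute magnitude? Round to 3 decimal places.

M = m − 5 log₁₀ d + 5 = m + 5 log₁₀ p + 5, so ∂M/∂p = 5/(p ln 10).
σ_M = (5/ln 10) · (σ_p/p) = 2.1715 × 40/159.0 = 2.1715 × 0.25157 = 0.54628.

σ_M = 0.546 mag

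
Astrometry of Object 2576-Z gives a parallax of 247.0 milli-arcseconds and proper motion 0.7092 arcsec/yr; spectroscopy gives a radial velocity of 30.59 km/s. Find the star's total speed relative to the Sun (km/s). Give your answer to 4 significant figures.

33.48 km/s

d = 1/p = 1/0.2470″ = 4.0486 pc.
v_t = 4.740 μ d = 4.740 × 0.7092 × 4.0486 = 13.61 km/s.
v = √(v_r² + v_t²) = √(30.59² + 13.61²) = √1120.98 = 33.481 km/s.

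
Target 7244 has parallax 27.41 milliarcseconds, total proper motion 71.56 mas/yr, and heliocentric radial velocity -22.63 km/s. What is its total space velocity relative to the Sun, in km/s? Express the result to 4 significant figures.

25.79 km/s

d = 1/p = 1/0.02741″ = 36.483 pc.
μ = 71.56 mas/yr = 0.07156 ″/yr.
v_t = 4.740 μ d = 4.740 × 0.07156 × 36.483 = 12.375 km/s.
v = √(v_r² + v_t²) = √((-22.63)² + 12.375²) = √665.258 = 25.793 km/s.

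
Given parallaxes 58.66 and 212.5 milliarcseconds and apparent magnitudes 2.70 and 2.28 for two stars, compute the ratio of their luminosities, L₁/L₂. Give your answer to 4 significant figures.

L₁/L₂ = 8.913

d₁ = 1/p₁ = 1/0.05866″ = 17.047 pc; d₂ = 1/p₂ = 1/0.2125″ = 4.7059 pc.
M₁ = m₁ − 5 log₁₀ d₁ + 5 = 2.70 − 6.1582 + 5 = 1.5418.
M₂ = 2.28 − 3.3632 + 5 = 3.9168.
L₁/L₂ = 10^(0.4(M₂ − M₁)) = 10^(0.4 × 2.3750) = 10^0.95000 = 8.9125.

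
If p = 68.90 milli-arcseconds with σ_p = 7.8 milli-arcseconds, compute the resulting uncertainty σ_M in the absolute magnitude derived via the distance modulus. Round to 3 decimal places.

M = m − 5 log₁₀ d + 5 = m + 5 log₁₀ p + 5, so ∂M/∂p = 5/(p ln 10).
σ_M = (5/ln 10) · (σ_p/p) = 2.1715 × 7.8/68.90 = 2.1715 × 0.11321 = 0.24584.

σ_M = 0.246 mag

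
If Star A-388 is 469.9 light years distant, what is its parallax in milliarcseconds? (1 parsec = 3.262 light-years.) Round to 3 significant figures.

d = 469.9 ly ÷ 3.262 = 144.05 pc.
p = 1/d = 1/144.05 = 0.006942 arcsec.
= 0.006942 × 1000 = 6.942 mas.

6.94 mas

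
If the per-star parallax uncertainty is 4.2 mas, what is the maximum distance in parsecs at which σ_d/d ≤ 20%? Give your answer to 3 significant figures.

47.6 pc

σ_d/d = σ_p/p, so the condition is σ_p/p ≤ 0.20, i.e. p ≥ σ_p/0.20.
p_min = 4.2/0.20 = 21 mas = 0.021 arcsec.
d_max = 1/p_min = 1/0.021 = 47.619 pc.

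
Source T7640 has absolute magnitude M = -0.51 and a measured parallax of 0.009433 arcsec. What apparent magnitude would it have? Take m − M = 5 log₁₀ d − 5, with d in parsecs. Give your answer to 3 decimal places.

d = 1/p = 1/0.009433″ = 106.01 pc.
m − M = 5 log₁₀ d − 5 = 5 log₁₀(106.01) − 5 = 10.1267 − 5 = 5.1267.
m = M + (m − M) = -0.51 + 5.1267 = 4.617.

m = 4.617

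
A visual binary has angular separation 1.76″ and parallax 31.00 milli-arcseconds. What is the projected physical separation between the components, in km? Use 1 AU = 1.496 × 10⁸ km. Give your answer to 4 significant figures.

8.493 × 10^9 km

d = 1/p = 1/0.03100″ = 32.258 pc.
At distance d (pc), an angle of θ arcsec spans θ·d AU: s = 1.76 × 32.258 = 56.774 AU.
= 56.774 × 1.496 × 10⁸ km = 8.4934 × 10^9 km.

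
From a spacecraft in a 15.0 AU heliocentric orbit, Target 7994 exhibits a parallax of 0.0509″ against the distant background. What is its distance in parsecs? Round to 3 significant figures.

295 pc

With baseline B (in AU) and parallax p (in arcsec), d = B/p parsecs.
d = 15.0 / 0.0509 = 294.7 pc.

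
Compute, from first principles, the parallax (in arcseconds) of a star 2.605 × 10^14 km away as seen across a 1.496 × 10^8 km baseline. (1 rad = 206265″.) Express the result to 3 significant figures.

θ ≈ B/d = (1.496 × 10^8) / (2.605 × 10^14) = 5.7428 × 10^-7 rad.
In arcseconds: 5.7428 × 10^-7 × 206265 = 0.11845″.

0.118 arcsec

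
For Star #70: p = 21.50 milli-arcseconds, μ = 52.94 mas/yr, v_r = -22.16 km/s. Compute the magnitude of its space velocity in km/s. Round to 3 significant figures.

25.0 km/s

d = 1/p = 1/0.02150″ = 46.512 pc.
μ = 52.94 mas/yr = 0.05294 ″/yr.
v_t = 4.740 μ d = 4.740 × 0.05294 × 46.512 = 11.672 km/s.
v = √(v_r² + v_t²) = √((-22.16)² + 11.672²) = √627.301 = 25.046 km/s.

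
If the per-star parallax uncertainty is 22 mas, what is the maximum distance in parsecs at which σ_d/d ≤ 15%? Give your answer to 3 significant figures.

6.82 pc

σ_d/d = σ_p/p, so the condition is σ_p/p ≤ 0.15, i.e. p ≥ σ_p/0.15.
p_min = 22/0.15 = 146.67 mas = 0.14667 arcsec.
d_max = 1/p_min = 1/0.14667 = 6.818 pc.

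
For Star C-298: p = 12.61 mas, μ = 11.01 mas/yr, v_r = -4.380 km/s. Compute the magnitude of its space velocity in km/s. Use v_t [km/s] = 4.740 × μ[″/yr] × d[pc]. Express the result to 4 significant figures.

d = 1/p = 1/0.01261″ = 79.302 pc.
μ = 11.01 mas/yr = 0.01101 ″/yr.
v_t = 4.740 μ d = 4.740 × 0.01101 × 79.302 = 4.1386 km/s.
v = √(v_r² + v_t²) = √((-4.380)² + 4.1386²) = √36.3124 = 6.026 km/s.

6.026 km/s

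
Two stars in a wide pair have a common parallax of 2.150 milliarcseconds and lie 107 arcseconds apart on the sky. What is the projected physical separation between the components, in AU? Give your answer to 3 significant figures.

d = 1/p = 1/0.002150″ = 465.12 pc.
At distance d (pc), an angle of θ arcsec spans θ·d AU: s = 107 × 465.12 = 49768 AU.

49800 AU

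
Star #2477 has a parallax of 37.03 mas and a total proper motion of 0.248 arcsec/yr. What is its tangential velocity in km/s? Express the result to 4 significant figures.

d = 1/p = 1/0.03703″ = 27.005 pc.
v_t = 4.74 × μ × d = 4.74 × 0.248 × 27.005 = 31.745 km/s.

31.75 km/s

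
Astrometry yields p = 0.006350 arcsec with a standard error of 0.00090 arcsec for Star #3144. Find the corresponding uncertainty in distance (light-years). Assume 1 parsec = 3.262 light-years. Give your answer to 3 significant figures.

d = 1/p, so σ_d = σ_p / p².
σ_d = 0.000900 / (0.006350)² = 0.000900 / 0.000040323 = 22.32 pc = 22.32 × 3.262 ly = 72.808 ly.

72.8 ly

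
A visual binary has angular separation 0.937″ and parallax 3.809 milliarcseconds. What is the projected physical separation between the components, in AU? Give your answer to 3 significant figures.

246 AU

d = 1/p = 1/0.003809″ = 262.54 pc.
At distance d (pc), an angle of θ arcsec spans θ·d AU: s = 0.937 × 262.54 = 246 AU.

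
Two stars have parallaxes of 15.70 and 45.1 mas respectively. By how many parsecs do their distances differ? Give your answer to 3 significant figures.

41.5 pc

d_A = 1/0.01570″ = 63.694 pc; d_B = 1/0.04510″ = 22.173 pc.
|d_B − d_A| = |22.173 − 63.694| = 41.521 pc.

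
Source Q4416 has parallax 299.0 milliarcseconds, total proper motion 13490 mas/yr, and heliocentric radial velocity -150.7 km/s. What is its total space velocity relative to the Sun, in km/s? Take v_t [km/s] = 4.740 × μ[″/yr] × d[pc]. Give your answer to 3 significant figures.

d = 1/p = 1/0.2990″ = 3.3445 pc.
μ = 13490 mas/yr = 13.49 ″/yr.
v_t = 4.740 μ d = 4.740 × 13.49 × 3.3445 = 213.86 km/s.
v = √(v_r² + v_t²) = √((-150.7)² + 213.86²) = √68446.6 = 261.62 km/s.

262 km/s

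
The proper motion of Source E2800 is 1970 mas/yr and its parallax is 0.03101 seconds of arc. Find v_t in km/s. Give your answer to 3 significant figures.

d = 1/p = 1/0.03101″ = 32.248 pc.
μ = 1970 mas/yr = 1.97 ″/yr.
v_t = 4.74 × μ × d = 4.74 × 1.97 × 32.248 = 301.13 km/s.

301 km/s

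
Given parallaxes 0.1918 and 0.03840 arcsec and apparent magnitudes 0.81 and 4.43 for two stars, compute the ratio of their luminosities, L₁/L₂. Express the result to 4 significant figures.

L₁/L₂ = 1.125

d₁ = 1/p₁ = 1/0.1918″ = 5.2138 pc; d₂ = 1/p₂ = 1/0.03840″ = 26.042 pc.
M₁ = m₁ − 5 log₁₀ d₁ + 5 = 0.81 − 3.5858 + 5 = 2.2242.
M₂ = 4.43 − 7.0784 + 5 = 2.3516.
L₁/L₂ = 10^(0.4(M₂ − M₁)) = 10^(0.4 × 0.1274) = 10^0.05096 = 1.1245.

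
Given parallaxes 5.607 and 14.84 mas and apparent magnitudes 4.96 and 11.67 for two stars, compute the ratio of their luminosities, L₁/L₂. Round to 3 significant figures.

L₁/L₂ = 3380

d₁ = 1/p₁ = 1/0.005607″ = 178.35 pc; d₂ = 1/p₂ = 1/0.01484″ = 67.385 pc.
M₁ = m₁ − 5 log₁₀ d₁ + 5 = 4.96 − 11.2564 + 5 = -1.2964.
M₂ = 11.67 − 9.1428 + 5 = 7.5272.
L₁/L₂ = 10^(0.4(M₂ − M₁)) = 10^(0.4 × 8.8236) = 10^3.52944 = 3384.1.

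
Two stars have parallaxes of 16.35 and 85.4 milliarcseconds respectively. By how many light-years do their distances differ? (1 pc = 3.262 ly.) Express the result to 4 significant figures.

d_A = 1/0.01635″ = 61.162 pc; d_B = 1/0.08540″ = 11.71 pc.
|d_B − d_A| = |11.71 − 61.162| = 49.452 pc = 49.452 × 3.262 ly = 161.31 ly.

161.3 ly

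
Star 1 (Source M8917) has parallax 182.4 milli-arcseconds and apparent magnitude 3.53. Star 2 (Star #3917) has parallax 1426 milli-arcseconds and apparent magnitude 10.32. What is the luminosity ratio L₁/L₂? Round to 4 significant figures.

d₁ = 1/p₁ = 1/0.1824″ = 5.4825 pc; d₂ = 1/p₂ = 1/1.426″ = 0.70126 pc.
M₁ = m₁ − 5 log₁₀ d₁ + 5 = 3.53 − 3.6949 + 5 = 4.8351.
M₂ = 10.32 − (-0.7706) + 5 = 16.0906.
L₁/L₂ = 10^(0.4(M₂ − M₁)) = 10^(0.4 × 11.2555) = 10^4.50220 = 31783.

L₁/L₂ = 31780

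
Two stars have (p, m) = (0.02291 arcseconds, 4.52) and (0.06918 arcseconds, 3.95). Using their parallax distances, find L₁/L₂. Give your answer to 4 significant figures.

d₁ = 1/p₁ = 1/0.02291″ = 43.649 pc; d₂ = 1/p₂ = 1/0.06918″ = 14.455 pc.
M₁ = m₁ − 5 log₁₀ d₁ + 5 = 4.52 − 8.1999 + 5 = 1.3201.
M₂ = 3.95 − 5.8001 + 5 = 3.1499.
L₁/L₂ = 10^(0.4(M₂ − M₁)) = 10^(0.4 × 1.8298) = 10^0.73192 = 5.3941.

L₁/L₂ = 5.394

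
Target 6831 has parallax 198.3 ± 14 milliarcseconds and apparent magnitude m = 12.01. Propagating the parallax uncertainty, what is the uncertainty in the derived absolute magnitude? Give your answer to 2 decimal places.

M = m − 5 log₁₀ d + 5 = m + 5 log₁₀ p + 5, so ∂M/∂p = 5/(p ln 10).
σ_M = (5/ln 10) · (σ_p/p) = 2.1715 × 14/198.3 = 2.1715 × 0.0706 = 0.15331.

σ_M = 0.15 mag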